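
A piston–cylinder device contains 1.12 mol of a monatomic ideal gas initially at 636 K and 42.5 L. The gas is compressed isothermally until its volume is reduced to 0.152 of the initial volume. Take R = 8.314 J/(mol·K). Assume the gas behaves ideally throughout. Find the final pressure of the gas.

917 kPa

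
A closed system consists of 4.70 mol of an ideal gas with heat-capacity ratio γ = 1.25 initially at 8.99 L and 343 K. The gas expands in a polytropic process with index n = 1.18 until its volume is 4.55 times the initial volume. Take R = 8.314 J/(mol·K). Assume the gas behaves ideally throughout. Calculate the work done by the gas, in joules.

P₁ = nRT₁/V₁ = 4.70×8.314×343/8.99 = 1490 kPa.
Polytropic n=1.18: T₂ = T₁(V₁/V₂)^(n−1) = 343×(0.220)^0.18 = 261 K; P₂ = P₁(V₁/V₂)^n = 249 kPa.
W = (P₁V₁−P₂V₂)/(n−1) = (1490×8.99−249×40.9)/0.18 = 17800 J.

17800 J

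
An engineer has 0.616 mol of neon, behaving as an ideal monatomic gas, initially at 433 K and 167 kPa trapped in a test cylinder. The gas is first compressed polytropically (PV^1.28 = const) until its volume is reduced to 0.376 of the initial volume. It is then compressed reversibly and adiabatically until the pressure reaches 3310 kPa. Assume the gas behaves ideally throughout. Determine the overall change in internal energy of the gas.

V₁ = nRT₁/P₁ = 0.616×8.314×433/167 = 13.3 L.
Step 1 — Polytropic n=1.28: T₂ = T₁(V₁/V₂)^(n−1) = 433×(2.66)^0.28 = 569 K; P₂ = P₁(V₁/V₂)^n = 584 kPa.
W = (P₁V₁−P₂V₂)/(n−1) = (167×13.3−584×4.99)/0.28 = -2500 J.
ΔU = nCvΔT = 0.616×12.5×(569−433) = 1050 J.
Q = ΔU + W = -1450 J.
State after step 1: P = 584 kPa, V = 4.99 L, T = 569 K.
Step 2 — Adiabatic: T₂/T₁ = (P₂/P₁)^((γ−1)/γ) ⇒ T₂ = 569×(5.67)^0.400 = 1140 K; V₂ = 1.76 L.
ΔU = nCvΔT = 0.616×12.5×(1140−569) = 4380 J.
Q = 0 for an adiabatic process, so W = −ΔU = -4380 J.
Net over both steps: W = -6880 J, Q = -1450 J, ΔU = 5430 J.

5430 J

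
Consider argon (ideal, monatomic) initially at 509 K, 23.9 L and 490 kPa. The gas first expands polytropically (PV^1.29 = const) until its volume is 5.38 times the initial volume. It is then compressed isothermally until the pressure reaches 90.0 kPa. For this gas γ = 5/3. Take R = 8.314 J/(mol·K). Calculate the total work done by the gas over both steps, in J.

n = P₁V₁/(RT₁) = 490×23.9/(8.314×509) = 2.77 mol.
Step 1 — Polytropic n=1.29: T₂ = T₁(V₁/V₂)^(n−1) = 509×(0.186)^0.29 = 312 K; P₂ = P₁(V₁/V₂)^n = 55.9 kPa.
W = (P₁V₁−P₂V₂)/(n−1) = (490×23.9−55.9×129)/0.29 = 15600 J.
ΔU = nCvΔT = 2.77×12.5×(312−509) = -6780 J.
Q = ΔU + W = 8810 J.
State after step 1: P = 55.9 kPa, V = 129 L, T = 312 K.
Step 2 — Isothermal: T stays 312 K; PV = const ⇒ V₂ = 79.9 L, P₂ = 90.0 kPa.
ΔU = 0 (ideal gas, T constant).
W = nRT ln(V₂/V₁) = 2.77×8.314×312×ln(0.621) = -3420 J.
Q = ΔU + W = -3420 J.
Net over both steps: W = 12200 J, Q = 5390 J, ΔU = -6780 J.

12200 J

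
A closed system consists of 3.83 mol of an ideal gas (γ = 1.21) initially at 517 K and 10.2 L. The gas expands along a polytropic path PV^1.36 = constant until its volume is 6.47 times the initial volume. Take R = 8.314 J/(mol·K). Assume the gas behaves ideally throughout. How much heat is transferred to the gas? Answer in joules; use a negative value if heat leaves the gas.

P₁ = nRT₁/V₁ = 3.83×8.314×517/10.2 = 1610 kPa.
Polytropic n=1.36: T₂ = T₁(V₁/V₂)^(n−1) = 517×(0.155)^0.36 = 264 K; P₂ = P₁(V₁/V₂)^n = 127 kPa.
W = (P₁V₁−P₂V₂)/(n−1) = (1610×10.2−127×66.0)/0.36 = 22400 J.
ΔU = nCvΔT = 3.83×39.6×(264−517) = -38400 J.
Q = ΔU + W = -16000 J.

-16000 J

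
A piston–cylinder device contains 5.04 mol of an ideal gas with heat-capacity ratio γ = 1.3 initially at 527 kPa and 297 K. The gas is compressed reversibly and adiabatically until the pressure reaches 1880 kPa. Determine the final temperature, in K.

398 K

V₁ = nRT₁/P₁ = 5.04×8.314×297/527 = 23.6 L.
Adiabatic: T₂/T₁ = (P₂/P₁)^((γ−1)/γ) ⇒ T₂ = 297×(3.57)^0.231 = 398 K; V₂ = 8.88 L.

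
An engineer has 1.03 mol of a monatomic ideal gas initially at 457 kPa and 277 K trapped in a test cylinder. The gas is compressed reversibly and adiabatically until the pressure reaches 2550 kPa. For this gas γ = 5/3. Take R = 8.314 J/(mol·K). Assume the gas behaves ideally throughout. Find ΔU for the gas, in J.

3520 J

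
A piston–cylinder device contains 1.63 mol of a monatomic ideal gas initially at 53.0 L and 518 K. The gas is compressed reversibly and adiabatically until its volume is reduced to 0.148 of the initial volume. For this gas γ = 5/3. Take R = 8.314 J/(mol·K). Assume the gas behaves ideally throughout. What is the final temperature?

P₁ = nRT₁/V₁ = 1.63×8.314×518/53.0 = 132 kPa.
Adiabatic: TV^(γ−1) = const ⇒ T₂ = 518×(6.76)^0.667 = 1850 K; PV^γ = const ⇒ P₂ = 3200 kPa.

1850 K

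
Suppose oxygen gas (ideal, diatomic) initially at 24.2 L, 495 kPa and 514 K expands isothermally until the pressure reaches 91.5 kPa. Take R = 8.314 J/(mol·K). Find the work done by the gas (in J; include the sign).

n = P₁V₁/(RT₁) = 495×24.2/(8.314×514) = 2.80 mol.
Isothermal: T stays 514 K; PV = const ⇒ V₂ = 131 L, P₂ = 91.5 kPa.
W = nRT ln(V₂/V₁) = 2.80×8.314×514×ln(5.41) = 20200 J.

20200 J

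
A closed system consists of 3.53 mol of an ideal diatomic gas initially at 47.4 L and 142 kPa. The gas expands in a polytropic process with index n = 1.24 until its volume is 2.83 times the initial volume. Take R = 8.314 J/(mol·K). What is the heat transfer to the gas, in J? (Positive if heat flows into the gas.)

2480 J

T₁ = P₁V₁/(nR) = 142×47.4/(3.53×8.314) = 229 K.
Polytropic n=1.24: T₂ = T₁(V₁/V₂)^(n−1) = 229×(0.353)^0.24 = 179 K; P₂ = P₁(V₁/V₂)^n = 39.1 kPa.
W = (P₁V₁−P₂V₂)/(n−1) = (142×47.4−39.1×134)/0.24 = 6200 J.
ΔU = nCvΔT = 3.53×20.8×(179−229) = -3720 J.
Q = ΔU + W = 2480 J.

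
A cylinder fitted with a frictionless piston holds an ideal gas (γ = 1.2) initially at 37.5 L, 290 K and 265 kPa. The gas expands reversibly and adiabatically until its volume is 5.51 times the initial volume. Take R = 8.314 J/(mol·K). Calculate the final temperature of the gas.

206 K

Adiabatic: TV^(γ−1) = const ⇒ T₂ = 290×(0.181)^0.200 = 206 K; PV^γ = const ⇒ P₂ = 34.2 kPa.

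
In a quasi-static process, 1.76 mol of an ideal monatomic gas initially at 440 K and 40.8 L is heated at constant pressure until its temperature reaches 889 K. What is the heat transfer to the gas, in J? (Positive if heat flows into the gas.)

16400 J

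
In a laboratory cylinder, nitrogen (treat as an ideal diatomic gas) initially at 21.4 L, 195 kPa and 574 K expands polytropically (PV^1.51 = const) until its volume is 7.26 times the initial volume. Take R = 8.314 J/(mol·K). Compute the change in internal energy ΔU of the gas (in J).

n = P₁V₁/(RT₁) = 195×21.4/(8.314×574) = 0.874 mol.
Polytropic n=1.51: T₂ = T₁(V₁/V₂)^(n−1) = 574×(0.138)^0.51 = 209 K; P₂ = P₁(V₁/V₂)^n = 9.77 kPa.
For an ideal gas ΔU = nCvΔT with Cv = (5/2)R = 20.8 J/(mol·K).
ΔU = 0.874×20.8×(209−574) = -6640 J.

-6640 J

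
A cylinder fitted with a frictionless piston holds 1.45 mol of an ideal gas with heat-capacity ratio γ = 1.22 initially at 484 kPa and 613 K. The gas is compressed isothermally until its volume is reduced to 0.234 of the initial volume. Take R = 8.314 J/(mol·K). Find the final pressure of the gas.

V₁ = nRT₁/P₁ = 1.45×8.314×613/484 = 15.3 L.
Isothermal: T stays 613 K; PV = const ⇒ V₂ = 3.57 L, P₂ = 2070 kPa.

2070 kPa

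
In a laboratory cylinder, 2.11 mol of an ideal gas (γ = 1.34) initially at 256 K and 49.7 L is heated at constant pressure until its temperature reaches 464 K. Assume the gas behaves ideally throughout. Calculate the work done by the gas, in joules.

P₁ = nRT₁/V₁ = 2.11×8.314×256/49.7 = 90.4 kPa.
Isobaric: P stays 90.4 kPa; V/T = const ⇒ T₂ = 464 K, V₂ = 90.1 L.
W = PΔV = 90.4×(90.1−49.7) kPa·L = 3650 J.

3650 J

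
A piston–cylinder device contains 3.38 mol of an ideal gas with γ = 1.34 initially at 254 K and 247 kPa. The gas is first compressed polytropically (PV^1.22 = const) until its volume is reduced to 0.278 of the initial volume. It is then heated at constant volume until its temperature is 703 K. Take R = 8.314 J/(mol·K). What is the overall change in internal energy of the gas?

V₁ = nRT₁/P₁ = 3.38×8.314×254/247 = 28.9 L.
Step 1 — Polytropic n=1.22: T₂ = T₁(V₁/V₂)^(n−1) = 254×(3.60)^0.22 = 337 K; P₂ = P₁(V₁/V₂)^n = 1180 kPa.
W = (P₁V₁−P₂V₂)/(n−1) = (247×28.9−1180×8.03)/0.22 = -10600 J.
ΔU = nCvΔT = 3.38×24.5×(337−254) = 6830 J.
Q = ΔU + W = -3720 J.
State after step 1: P = 1180 kPa, V = 8.03 L, T = 337 K.
Step 2 — Isochoric: V stays 8.03 L; P/T = const ⇒ T₂ = 703 K, P₂ = 2460 kPa.
W = 0 (no volume change).
ΔU = nCvΔT = 3.38×24.5×(703−337) = 30300 J.
Q = ΔU = 30300 J.
Net over both steps: W = -10600 J, Q = 26600 J, ΔU = 37100 J.

37100 J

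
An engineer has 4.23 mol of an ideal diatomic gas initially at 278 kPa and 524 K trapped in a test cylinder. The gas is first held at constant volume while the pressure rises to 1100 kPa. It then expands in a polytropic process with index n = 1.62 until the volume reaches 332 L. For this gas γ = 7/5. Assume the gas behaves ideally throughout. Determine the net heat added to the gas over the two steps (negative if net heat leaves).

95400 J

V₁ = nRT₁/P₁ = 4.23×8.314×524/278 = 66.3 L.
Step 1 — Isochoric: V stays 66.3 L; P/T = const ⇒ T₂ = 2070 K, P₂ = 1100 kPa.
W = 0 (no volume change).
ΔU = nCvΔT = 4.23×20.8×(2070−524) = 136000 J.
Q = ΔU = 136000 J.
State after step 1: P = 1100 kPa, V = 66.3 L, T = 2070 K.
Step 2 — Polytropic n=1.62: T₂ = T₁(V₁/V₂)^(n−1) = 2070×(0.200)^0.62 = 764 K; P₂ = P₁(V₁/V₂)^n = 80.9 kPa.
W = (P₁V₁−P₂V₂)/(n−1) = (1100×66.3−80.9×332)/0.62 = 74300 J.
ΔU = nCvΔT = 4.23×20.8×(764−2070) = -115000 J.
Q = ΔU + W = -40900 J.
Net over both steps: W = 74300 J, Q = 95400 J, ΔU = 21100 J.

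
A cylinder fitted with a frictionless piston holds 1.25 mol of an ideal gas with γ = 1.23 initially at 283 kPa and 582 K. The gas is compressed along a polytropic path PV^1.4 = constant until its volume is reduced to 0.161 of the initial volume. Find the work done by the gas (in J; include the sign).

-16300 J

V₁ = nRT₁/P₁ = 1.25×8.314×582/283 = 21.4 L.
Polytropic n=1.4: T₂ = T₁(V₁/V₂)^(n−1) = 582×(6.21)^0.40 = 1210 K; P₂ = P₁(V₁/V₂)^n = 3650 kPa.
W = (P₁V₁−P₂V₂)/(n−1) = (283×21.4−3650×3.44)/0.40 = -16300 J.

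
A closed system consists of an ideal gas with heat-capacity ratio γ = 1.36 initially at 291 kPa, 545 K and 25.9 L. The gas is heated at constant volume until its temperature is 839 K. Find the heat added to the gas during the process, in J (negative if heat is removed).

11300 J

n = P₁V₁/(RT₁) = 291×25.9/(8.314×545) = 1.66 mol.
Isochoric: V stays 25.9 L; P/T = const ⇒ T₂ = 839 K, P₂ = 448 kPa.
W = 0 (no volume change).
ΔU = nCvΔT = 1.66×23.1×(839−545) = 11300 J.
Q = ΔU = 11300 J.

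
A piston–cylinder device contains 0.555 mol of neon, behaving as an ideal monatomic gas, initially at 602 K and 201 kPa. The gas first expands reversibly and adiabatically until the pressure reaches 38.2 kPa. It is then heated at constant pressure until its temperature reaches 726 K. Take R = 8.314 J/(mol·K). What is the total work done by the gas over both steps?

3940 J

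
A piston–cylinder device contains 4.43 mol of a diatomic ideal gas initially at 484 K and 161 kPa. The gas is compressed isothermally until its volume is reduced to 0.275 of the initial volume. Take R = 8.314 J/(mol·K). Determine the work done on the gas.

23000 J

V₁ = nRT₁/P₁ = 4.43×8.314×484/161 = 111 L.
Isothermal: T stays 484 K; PV = const ⇒ V₂ = 30.4 L, P₂ = 585 kPa.
W = nRT ln(V₂/V₁) = 4.43×8.314×484×ln(0.275) = -23000 J.
Work done on the gas = −W_by = 23000 J.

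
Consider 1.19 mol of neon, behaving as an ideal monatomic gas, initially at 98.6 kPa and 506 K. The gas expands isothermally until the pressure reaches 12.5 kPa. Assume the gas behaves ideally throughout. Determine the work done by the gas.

10300 J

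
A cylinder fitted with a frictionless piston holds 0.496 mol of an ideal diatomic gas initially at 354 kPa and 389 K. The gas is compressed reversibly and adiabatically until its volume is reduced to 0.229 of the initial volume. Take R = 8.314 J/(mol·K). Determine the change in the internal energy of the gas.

V₁ = nRT₁/P₁ = 0.496×8.314×389/354 = 4.53 L.
Adiabatic: TV^(γ−1) = const ⇒ T₂ = 389×(4.37)^0.400 = 701 K; PV^γ = const ⇒ P₂ = 2790 kPa.
For an ideal gas ΔU = nCvΔT with Cv = (5/2)R = 20.8 J/(mol·K).
ΔU = 0.496×20.8×(701−389) = 3220 J.

3220 J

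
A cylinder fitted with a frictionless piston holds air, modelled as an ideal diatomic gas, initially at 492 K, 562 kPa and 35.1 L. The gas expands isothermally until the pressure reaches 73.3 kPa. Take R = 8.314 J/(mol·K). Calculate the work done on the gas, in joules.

-40200 J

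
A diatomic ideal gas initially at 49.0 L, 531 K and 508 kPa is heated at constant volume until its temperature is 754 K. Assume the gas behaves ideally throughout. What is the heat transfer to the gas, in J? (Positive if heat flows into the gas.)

n = P₁V₁/(RT₁) = 508×49.0/(8.314×531) = 5.64 mol.
Isochoric: V stays 49.0 L; P/T = const ⇒ T₂ = 754 K, P₂ = 721 kPa.
W = 0 (no volume change).
ΔU = nCvΔT = 5.64×20.8×(754−531) = 26100 J.
Q = ΔU = 26100 J.

26100 J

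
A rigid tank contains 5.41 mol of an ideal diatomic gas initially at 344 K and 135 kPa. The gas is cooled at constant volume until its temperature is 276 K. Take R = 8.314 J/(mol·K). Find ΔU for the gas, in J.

V₁ = nRT₁/P₁ = 5.41×8.314×344/135 = 115 L.
Isochoric: V stays 115 L; P/T = const ⇒ T₂ = 276 K, P₂ = 108 kPa.
For an ideal gas ΔU = nCvΔT with Cv = (5/2)R = 20.8 J/(mol·K).
ΔU = 5.41×20.8×(276−344) = -7650 J.

-7650 J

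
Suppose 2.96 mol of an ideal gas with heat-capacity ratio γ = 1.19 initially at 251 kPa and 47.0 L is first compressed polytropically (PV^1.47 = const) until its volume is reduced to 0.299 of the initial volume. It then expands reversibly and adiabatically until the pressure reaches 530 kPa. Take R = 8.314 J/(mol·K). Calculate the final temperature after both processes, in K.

T₁ = P₁V₁/(nR) = 251×47.0/(2.96×8.314) = 479 K.
Step 1 — Polytropic n=1.47: T₂ = T₁(V₁/V₂)^(n−1) = 479×(3.34)^0.47 = 845 K; P₂ = P₁(V₁/V₂)^n = 1480 kPa.
W = (P₁V₁−P₂V₂)/(n−1) = (251×47.0−1480×14.1)/0.47 = -19200 J.
ΔU = nCvΔT = 2.96×43.8×(845−479) = 47400 J.
Q = ΔU + W = 28300 J.
State after step 1: P = 1480 kPa, V = 14.1 L, T = 845 K.
Step 2 — Adiabatic: T₂/T₁ = (P₂/P₁)^((γ−1)/γ) ⇒ T₂ = 845×(0.358)^0.160 = 718 K; V₂ = 33.3 L.
ΔU = nCvΔT = 2.96×43.8×(718−845) = -16600 J.
Q = 0 for an adiabatic process, so W = −ΔU = 16600 J.
Net over both steps: W = -2600 J, Q = 28300 J, ΔU = 30900 J.

718 K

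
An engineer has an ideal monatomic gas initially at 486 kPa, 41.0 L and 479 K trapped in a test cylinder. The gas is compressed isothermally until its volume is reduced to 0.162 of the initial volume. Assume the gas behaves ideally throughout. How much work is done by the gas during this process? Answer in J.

n = P₁V₁/(RT₁) = 486×41.0/(8.314×479) = 5.00 mol.
Isothermal: T stays 479 K; PV = const ⇒ V₂ = 6.64 L, P₂ = 3000 kPa.
W = nRT ln(V₂/V₁) = 5.00×8.314×479×ln(0.162) = -36300 J.

-36300 J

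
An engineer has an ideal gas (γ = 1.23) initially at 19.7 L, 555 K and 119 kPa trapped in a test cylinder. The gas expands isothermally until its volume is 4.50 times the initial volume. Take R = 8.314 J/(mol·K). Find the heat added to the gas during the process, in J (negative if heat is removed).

3530 J

n = P₁V₁/(RT₁) = 119×19.7/(8.314×555) = 0.508 mol.
Isothermal: T stays 555 K; PV = const ⇒ V₂ = 88.6 L, P₂ = 26.4 kPa.
ΔU = 0 (ideal gas, T constant).
W = nRT ln(V₂/V₁) = 0.508×8.314×555×ln(4.50) = 3530 J.
Q = ΔU + W = 3530 J.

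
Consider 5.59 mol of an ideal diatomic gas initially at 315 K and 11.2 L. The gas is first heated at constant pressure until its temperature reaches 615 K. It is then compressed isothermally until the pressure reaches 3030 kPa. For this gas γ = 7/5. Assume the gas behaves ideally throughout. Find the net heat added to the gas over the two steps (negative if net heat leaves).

24800 J

P₁ = nRT₁/V₁ = 5.59×8.314×315/11.2 = 1310 kPa.
Step 1 — Isobaric: P stays 1310 kPa; V/T = const ⇒ T₂ = 615 K, V₂ = 21.9 L.
W = PΔV = 1310×(21.9−11.2) kPa·L = 13900 J.
ΔU = nCvΔT = 5.59×20.8×(615−315) = 34900 J.
Q = ΔU + W = nCpΔT = 48800 J.
State after step 1: P = 1310 kPa, V = 21.9 L, T = 615 K.
Step 2 — Isothermal: T stays 615 K; PV = const ⇒ V₂ = 9.43 L, P₂ = 3030 kPa.
ΔU = 0 (ideal gas, T constant).
W = nRT ln(V₂/V₁) = 5.59×8.314×615×ln(0.431) = -24000 J.
Q = ΔU + W = -24000 J.
Net over both steps: W = -10100 J, Q = 24800 J, ΔU = 34900 J.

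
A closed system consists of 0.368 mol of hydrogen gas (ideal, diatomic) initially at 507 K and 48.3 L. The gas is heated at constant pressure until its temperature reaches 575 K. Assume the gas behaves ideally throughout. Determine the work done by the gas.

P₁ = nRT₁/V₁ = 0.368×8.314×507/48.3 = 32.1 kPa.
Isobaric: P stays 32.1 kPa; V/T = const ⇒ T₂ = 575 K, V₂ = 54.8 L.
W = PΔV = 32.1×(54.8−48.3) kPa·L = 208 J.

208 J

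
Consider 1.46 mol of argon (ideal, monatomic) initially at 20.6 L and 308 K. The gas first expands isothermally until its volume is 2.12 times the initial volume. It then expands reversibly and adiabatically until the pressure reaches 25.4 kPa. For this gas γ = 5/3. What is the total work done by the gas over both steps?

4970 J

P₁ = nRT₁/V₁ = 1.46×8.314×308/20.6 = 181 kPa.
Step 1 — Isothermal: T stays 308 K; PV = const ⇒ V₂ = 43.7 L, P₂ = 85.6 kPa.
ΔU = 0 (ideal gas, T constant).
W = nRT ln(V₂/V₁) = 1.46×8.314×308×ln(2.12) = 2810 J.
Q = ΔU + W = 2810 J.
State after step 1: P = 85.6 kPa, V = 43.7 L, T = 308 K.
Step 2 — Adiabatic: T₂/T₁ = (P₂/P₁)^((γ−1)/γ) ⇒ T₂ = 308×(0.297)^0.400 = 189 K; V₂ = 90.5 L.
ΔU = nCvΔT = 1.46×12.5×(189−308) = -2160 J.
Q = 0 for an adiabatic process, so W = −ΔU = 2160 J.
Net over both steps: W = 4970 J, Q = 2810 J, ΔU = -2160 J.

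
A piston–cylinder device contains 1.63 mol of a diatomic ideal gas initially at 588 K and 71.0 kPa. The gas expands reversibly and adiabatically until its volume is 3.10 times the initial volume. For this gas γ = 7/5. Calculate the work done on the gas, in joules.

-7250 J

V₁ = nRT₁/P₁ = 1.63×8.314×588/71.0 = 112 L.
Adiabatic: TV^(γ−1) = const ⇒ T₂ = 588×(0.323)^0.400 = 374 K; PV^γ = const ⇒ P₂ = 14.6 kPa.
ΔU = nCvΔT = 1.63×20.8×(374−588) = -7250 J.
Q = 0 for an adiabatic process, so W = −ΔU = 7250 J.
Work done on the gas = −W_by = -7250 J.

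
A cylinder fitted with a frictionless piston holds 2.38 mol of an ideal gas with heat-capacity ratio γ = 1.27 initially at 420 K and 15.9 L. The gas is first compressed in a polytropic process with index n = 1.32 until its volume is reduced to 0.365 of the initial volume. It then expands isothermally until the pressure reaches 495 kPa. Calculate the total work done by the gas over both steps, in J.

6000 J

P₁ = nRT₁/V₁ = 2.38×8.314×420/15.9 = 523 kPa.
Step 1 — Polytropic n=1.32: T₂ = T₁(V₁/V₂)^(n−1) = 420×(2.74)^0.32 = 580 K; P₂ = P₁(V₁/V₂)^n = 1980 kPa.
W = (P₁V₁−P₂V₂)/(n−1) = (523×15.9−1980×5.80)/0.32 = -9880 J.
ΔU = nCvΔT = 2.38×30.8×(580−420) = 11700 J.
Q = ΔU + W = 1830 J.
State after step 1: P = 1980 kPa, V = 5.80 L, T = 580 K.
Step 2 — Isothermal: T stays 580 K; PV = const ⇒ V₂ = 23.2 L, P₂ = 495 kPa.
ΔU = 0 (ideal gas, T constant).
W = nRT ln(V₂/V₁) = 2.38×8.314×580×ln(3.99) = 15900 J.
Q = ΔU + W = 15900 J.
Net over both steps: W = 6000 J, Q = 17700 J, ΔU = 11700 J.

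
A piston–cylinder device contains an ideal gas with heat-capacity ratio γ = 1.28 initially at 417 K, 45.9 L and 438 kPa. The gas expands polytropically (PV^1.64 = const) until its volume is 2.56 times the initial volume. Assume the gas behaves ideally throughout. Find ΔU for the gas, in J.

n = P₁V₁/(RT₁) = 438×45.9/(8.314×417) = 5.80 mol.
Polytropic n=1.64: T₂ = T₁(V₁/V₂)^(n−1) = 417×(0.391)^0.64 = 228 K; P₂ = P₁(V₁/V₂)^n = 93.7 kPa.
For an ideal gas ΔU = nCvΔT with Cv = R/(γ−1) = 29.7 J/(mol·K).
ΔU = 5.80×29.7×(228−417) = -32500 J.

-32500 J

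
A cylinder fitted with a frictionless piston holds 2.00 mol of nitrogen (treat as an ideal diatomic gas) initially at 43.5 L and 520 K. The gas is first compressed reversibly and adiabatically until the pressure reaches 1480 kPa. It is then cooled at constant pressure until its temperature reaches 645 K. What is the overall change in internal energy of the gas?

P₁ = nRT₁/V₁ = 2.00×8.314×520/43.5 = 199 kPa.
Step 1 — Adiabatic: T₂/T₁ = (P₂/P₁)^((γ−1)/γ) ⇒ T₂ = 520×(7.45)^0.286 = 923 K; V₂ = 10.4 L.
ΔU = nCvΔT = 2.00×20.8×(923−520) = 16700 J.
Q = 0 for an adiabatic process, so W = −ΔU = -16700 J.
State after step 1: P = 1480 kPa, V = 10.4 L, T = 923 K.
Step 2 — Isobaric: P stays 1480 kPa; V/T = const ⇒ T₂ = 645 K, V₂ = 7.25 L.
W = PΔV = 1480×(7.25−10.4) kPa·L = -4620 J.
ΔU = nCvΔT = 2.00×20.8×(645−923) = -11500 J.
Q = ΔU + W = nCpΔT = -16200 J.
Net over both steps: W = -21400 J, Q = -16200 J, ΔU = 5200 J.

5200 J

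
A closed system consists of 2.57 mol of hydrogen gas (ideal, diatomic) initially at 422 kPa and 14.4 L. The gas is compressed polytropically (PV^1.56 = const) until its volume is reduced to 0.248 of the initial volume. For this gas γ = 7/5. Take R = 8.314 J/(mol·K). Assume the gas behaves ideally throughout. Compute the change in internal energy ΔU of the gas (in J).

T₁ = P₁V₁/(nR) = 422×14.4/(2.57×8.314) = 284 K.
Polytropic n=1.56: T₂ = T₁(V₁/V₂)^(n−1) = 284×(4.03)^0.56 = 621 K; P₂ = P₁(V₁/V₂)^n = 3720 kPa.
For an ideal gas ΔU = nCvΔT with Cv = (5/2)R = 20.8 J/(mol·K).
ΔU = 2.57×20.8×(621−284) = 18000 J.

18000 J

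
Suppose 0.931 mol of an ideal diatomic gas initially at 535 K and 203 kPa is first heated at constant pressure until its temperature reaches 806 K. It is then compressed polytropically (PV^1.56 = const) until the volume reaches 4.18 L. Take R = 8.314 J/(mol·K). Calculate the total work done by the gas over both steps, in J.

-20800 J

V₁ = nRT₁/P₁ = 0.931×8.314×535/203 = 20.4 L.
Step 1 — Isobaric: P stays 203 kPa; V/T = const ⇒ T₂ = 806 K, V₂ = 30.7 L.
W = PΔV = 203×(30.7−20.4) kPa·L = 2100 J.
ΔU = nCvΔT = 0.931×20.8×(806−535) = 5240 J.
Q = ΔU + W = nCpΔT = 7340 J.
State after step 1: P = 203 kPa, V = 30.7 L, T = 806 K.
Step 2 — Polytropic n=1.56: T₂ = T₁(V₁/V₂)^(n−1) = 806×(7.35)^0.56 = 2460 K; P₂ = P₁(V₁/V₂)^n = 4560 kPa.
W = (P₁V₁−P₂V₂)/(n−1) = (203×30.7−4560×4.18)/0.56 = -22900 J.
ΔU = nCvΔT = 0.931×20.8×(2460−806) = 32100 J.
Q = ΔU + W = 9160 J.
Net over both steps: W = -20800 J, Q = 16500 J, ΔU = 37300 J.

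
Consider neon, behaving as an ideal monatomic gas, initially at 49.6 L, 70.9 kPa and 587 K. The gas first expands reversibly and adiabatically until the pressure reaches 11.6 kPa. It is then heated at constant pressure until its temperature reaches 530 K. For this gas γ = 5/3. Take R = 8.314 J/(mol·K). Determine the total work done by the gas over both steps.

4190 J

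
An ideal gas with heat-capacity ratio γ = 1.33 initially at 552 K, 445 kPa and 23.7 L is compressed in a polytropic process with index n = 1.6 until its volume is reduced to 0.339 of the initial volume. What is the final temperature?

Polytropic n=1.6: T₂ = T₁(V₁/V₂)^(n−1) = 552×(2.95)^0.60 = 1060 K; P₂ = P₁(V₁/V₂)^n = 2510 kPa.

1060 K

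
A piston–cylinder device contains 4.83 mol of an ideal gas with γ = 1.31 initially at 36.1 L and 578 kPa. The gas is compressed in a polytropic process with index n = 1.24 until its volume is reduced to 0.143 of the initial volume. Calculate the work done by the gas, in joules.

-51700 J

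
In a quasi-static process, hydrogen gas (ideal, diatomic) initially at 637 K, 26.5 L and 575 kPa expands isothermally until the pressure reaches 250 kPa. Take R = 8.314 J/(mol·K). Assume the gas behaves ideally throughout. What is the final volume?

60.9 L

Isothermal: T stays 637 K; PV = const ⇒ V₂ = 60.9 L, P₂ = 250 kPa.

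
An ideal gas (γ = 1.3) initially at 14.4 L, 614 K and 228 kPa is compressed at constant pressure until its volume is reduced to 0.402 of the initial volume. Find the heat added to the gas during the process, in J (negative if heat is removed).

n = P₁V₁/(RT₁) = 228×14.4/(8.314×614) = 0.643 mol.
Isobaric: P stays 228 kPa; V/T = const ⇒ T₂ = 247 K, V₂ = 5.79 L.
W = PΔV = 228×(5.79−14.4) kPa·L = -1960 J.
ΔU = nCvΔT = 0.643×27.7×(247−614) = -6540 J.
Q = ΔU + W = nCpΔT = -8510 J.

-8510 J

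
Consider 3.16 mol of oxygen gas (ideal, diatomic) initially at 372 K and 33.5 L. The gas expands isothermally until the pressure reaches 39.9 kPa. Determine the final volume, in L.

P₁ = nRT₁/V₁ = 3.16×8.314×372/33.5 = 292 kPa.
Isothermal: T stays 372 K; PV = const ⇒ V₂ = 245 L, P₂ = 39.9 kPa.

245 L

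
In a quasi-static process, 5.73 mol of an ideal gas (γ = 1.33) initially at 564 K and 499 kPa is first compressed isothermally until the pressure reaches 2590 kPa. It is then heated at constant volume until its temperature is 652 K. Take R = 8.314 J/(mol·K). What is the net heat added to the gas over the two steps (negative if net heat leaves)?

-31500 J

V₁ = nRT₁/P₁ = 5.73×8.314×564/499 = 53.8 L.
Step 1 — Isothermal: T stays 564 K; PV = const ⇒ V₂ = 10.4 L, P₂ = 2590 kPa.
ΔU = 0 (ideal gas, T constant).
W = nRT ln(V₂/V₁) = 5.73×8.314×564×ln(0.193) = -44200 J.
Q = ΔU + W = -44200 J.
State after step 1: P = 2590 kPa, V = 10.4 L, T = 564 K.
Step 2 — Isochoric: V stays 10.4 L; P/T = const ⇒ T₂ = 652 K, P₂ = 2990 kPa.
W = 0 (no volume change).
ΔU = nCvΔT = 5.73×25.2×(652−564) = 12700 J.
Q = ΔU = 12700 J.
Net over both steps: W = -44200 J, Q = -31500 J, ΔU = 12700 J.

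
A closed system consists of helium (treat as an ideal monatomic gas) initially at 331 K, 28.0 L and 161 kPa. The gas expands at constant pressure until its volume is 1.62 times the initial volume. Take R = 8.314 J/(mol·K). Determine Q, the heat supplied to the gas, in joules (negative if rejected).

n = P₁V₁/(RT₁) = 161×28.0/(8.314×331) = 1.64 mol.
Isobaric: P stays 161 kPa; V/T = const ⇒ T₂ = 536 K, V₂ = 45.4 L.
W = PΔV = 161×(45.4−28.0) kPa·L = 2790 J.
ΔU = nCvΔT = 1.64×12.5×(536−331) = 4190 J.
Q = ΔU + W = nCpΔT = 6990 J.

6990 J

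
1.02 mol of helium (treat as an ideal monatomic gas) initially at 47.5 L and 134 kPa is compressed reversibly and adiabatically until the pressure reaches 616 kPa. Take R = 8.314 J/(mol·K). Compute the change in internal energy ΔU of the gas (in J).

T₁ = P₁V₁/(nR) = 134×47.5/(1.02×8.314) = 751 K.
Adiabatic: T₂/T₁ = (P₂/P₁)^((γ−1)/γ) ⇒ T₂ = 751×(4.60)^0.400 = 1380 K; V₂ = 19.0 L.
For an ideal gas ΔU = nCvΔT with Cv = (3/2)R = 12.5 J/(mol·K).
ΔU = 1.02×12.5×(1380−751) = 8030 J.

8030 J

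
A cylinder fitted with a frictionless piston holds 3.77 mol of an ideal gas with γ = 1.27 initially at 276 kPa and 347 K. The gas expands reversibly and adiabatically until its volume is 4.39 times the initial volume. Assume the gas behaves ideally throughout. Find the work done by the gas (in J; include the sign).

V₁ = nRT₁/P₁ = 3.77×8.314×347/276 = 39.4 L.
Adiabatic: TV^(γ−1) = const ⇒ T₂ = 347×(0.228)^0.270 = 233 K; PV^γ = const ⇒ P₂ = 42.2 kPa.
ΔU = nCvΔT = 3.77×30.8×(233−347) = -13300 J.
Q = 0 for an adiabatic process, so W = −ΔU = 13300 J.

13300 J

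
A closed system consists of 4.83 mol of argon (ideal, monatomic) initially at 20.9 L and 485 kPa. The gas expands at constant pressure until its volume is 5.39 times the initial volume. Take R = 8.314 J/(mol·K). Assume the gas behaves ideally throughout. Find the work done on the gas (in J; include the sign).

-44500 J

T₁ = P₁V₁/(nR) = 485×20.9/(4.83×8.314) = 252 K.
Isobaric: P stays 485 kPa; V/T = const ⇒ T₂ = 1360 K, V₂ = 113 L.
W = PΔV = 485×(113−20.9) kPa·L = 44500 J.
Work done on the gas = −W_by = -44500 J.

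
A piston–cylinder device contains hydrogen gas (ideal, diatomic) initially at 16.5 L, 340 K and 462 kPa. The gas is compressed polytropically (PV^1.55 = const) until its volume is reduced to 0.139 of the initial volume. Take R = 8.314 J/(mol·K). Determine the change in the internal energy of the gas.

37400 J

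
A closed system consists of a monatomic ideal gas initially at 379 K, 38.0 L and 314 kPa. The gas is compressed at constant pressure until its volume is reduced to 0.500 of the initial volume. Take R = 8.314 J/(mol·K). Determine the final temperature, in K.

Isobaric: P stays 314 kPa; V/T = const ⇒ T₂ = 190 K, V₂ = 19.0 L.

190 K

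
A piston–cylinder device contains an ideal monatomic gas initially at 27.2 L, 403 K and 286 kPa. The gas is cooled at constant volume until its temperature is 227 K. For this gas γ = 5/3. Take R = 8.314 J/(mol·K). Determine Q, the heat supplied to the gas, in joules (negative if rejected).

n = P₁V₁/(RT₁) = 286×27.2/(8.314×403) = 2.32 mol.
Isochoric: V stays 27.2 L; P/T = const ⇒ T₂ = 227 K, P₂ = 161 kPa.
W = 0 (no volume change).
ΔU = nCvΔT = 2.32×12.5×(227−403) = -5100 J.
Q = ΔU = -5100 J.

-5100 J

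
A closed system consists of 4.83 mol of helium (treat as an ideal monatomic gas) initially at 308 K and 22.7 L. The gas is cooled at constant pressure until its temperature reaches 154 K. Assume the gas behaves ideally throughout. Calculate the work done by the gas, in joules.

-6180 J

P₁ = nRT₁/V₁ = 4.83×8.314×308/22.7 = 545 kPa.
Isobaric: P stays 545 kPa; V/T = const ⇒ T₂ = 154 K, V₂ = 11.3 L.
W = PΔV = 545×(11.3−22.7) kPa·L = -6180 J.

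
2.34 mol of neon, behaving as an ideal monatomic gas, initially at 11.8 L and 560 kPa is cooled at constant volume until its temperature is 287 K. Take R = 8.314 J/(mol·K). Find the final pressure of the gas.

473 kPa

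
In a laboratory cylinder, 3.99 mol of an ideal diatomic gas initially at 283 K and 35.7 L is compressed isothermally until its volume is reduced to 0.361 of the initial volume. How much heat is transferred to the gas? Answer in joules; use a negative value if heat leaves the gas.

-9570 J

P₁ = nRT₁/V₁ = 3.99×8.314×283/35.7 = 263 kPa.
Isothermal: T stays 283 K; PV = const ⇒ V₂ = 12.9 L, P₂ = 728 kPa.
ΔU = 0 (ideal gas, T constant).
W = nRT ln(V₂/V₁) = 3.99×8.314×283×ln(0.361) = -9570 J.
Q = ΔU + W = -9570 J.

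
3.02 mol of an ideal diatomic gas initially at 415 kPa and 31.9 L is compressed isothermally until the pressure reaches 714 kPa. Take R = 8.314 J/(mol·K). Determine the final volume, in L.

T₁ = P₁V₁/(nR) = 415×31.9/(3.02×8.314) = 527 K.
Isothermal: T stays 527 K; PV = const ⇒ V₂ = 18.5 L, P₂ = 714 kPa.

18.5 L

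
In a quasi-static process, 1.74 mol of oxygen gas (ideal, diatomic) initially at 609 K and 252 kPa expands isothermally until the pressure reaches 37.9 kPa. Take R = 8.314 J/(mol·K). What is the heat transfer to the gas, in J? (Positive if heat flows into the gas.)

V₁ = nRT₁/P₁ = 1.74×8.314×609/252 = 35.0 L.
Isothermal: T stays 609 K; PV = const ⇒ V₂ = 232 L, P₂ = 37.9 kPa.
ΔU = 0 (ideal gas, T constant).
W = nRT ln(V₂/V₁) = 1.74×8.314×609×ln(6.65) = 16700 J.
Q = ΔU + W = 16700 J.

16700 J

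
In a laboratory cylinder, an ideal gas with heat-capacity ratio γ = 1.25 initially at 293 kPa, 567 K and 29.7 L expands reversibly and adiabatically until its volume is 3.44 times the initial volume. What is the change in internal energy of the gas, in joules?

-9250 J

n = P₁V₁/(RT₁) = 293×29.7/(8.314×567) = 1.85 mol.
Adiabatic: TV^(γ−1) = const ⇒ T₂ = 567×(0.291)^0.250 = 416 K; PV^γ = const ⇒ P₂ = 62.5 kPa.
For an ideal gas ΔU = nCvΔT with Cv = R/(γ−1) = 33.3 J/(mol·K).
ΔU = 1.85×33.3×(416−567) = -9250 J.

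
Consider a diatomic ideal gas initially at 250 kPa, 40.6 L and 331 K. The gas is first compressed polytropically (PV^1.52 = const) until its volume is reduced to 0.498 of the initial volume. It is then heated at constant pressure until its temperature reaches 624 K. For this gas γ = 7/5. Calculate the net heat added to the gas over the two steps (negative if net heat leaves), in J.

18500 J

n = P₁V₁/(RT₁) = 250×40.6/(8.314×331) = 3.69 mol.
Step 1 — Polytropic n=1.52: T₂ = T₁(V₁/V₂)^(n−1) = 331×(2.01)^0.52 = 476 K; P₂ = P₁(V₁/V₂)^n = 721 kPa.
W = (P₁V₁−P₂V₂)/(n−1) = (250×40.6−721×20.2)/0.52 = -8530 J.
ΔU = nCvΔT = 3.69×20.8×(476−331) = 11100 J.
Q = ΔU + W = 2560 J.
State after step 1: P = 721 kPa, V = 20.2 L, T = 476 K.
Step 2 — Isobaric: P stays 721 kPa; V/T = const ⇒ T₂ = 624 K, V₂ = 26.5 L.
W = PΔV = 721×(26.5−20.2) kPa·L = 4550 J.
ΔU = nCvΔT = 3.69×20.8×(624−476) = 11400 J.
Q = ΔU + W = nCpΔT = 15900 J.
Net over both steps: W = -3980 J, Q = 18500 J, ΔU = 22500 J.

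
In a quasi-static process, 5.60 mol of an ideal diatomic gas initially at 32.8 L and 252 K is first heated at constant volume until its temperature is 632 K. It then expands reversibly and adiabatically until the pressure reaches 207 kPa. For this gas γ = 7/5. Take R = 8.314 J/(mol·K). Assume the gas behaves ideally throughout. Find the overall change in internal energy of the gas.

19100 J

P₁ = nRT₁/V₁ = 5.60×8.314×252/32.8 = 358 kPa.
Step 1 — Isochoric: V stays 32.8 L; P/T = const ⇒ T₂ = 632 K, P₂ = 897 kPa.
W = 0 (no volume change).
ΔU = nCvΔT = 5.60×20.8×(632−252) = 44200 J.
Q = ΔU = 44200 J.
State after step 1: P = 897 kPa, V = 32.8 L, T = 632 K.
Step 2 — Adiabatic: T₂/T₁ = (P₂/P₁)^((γ−1)/γ) ⇒ T₂ = 632×(0.231)^0.286 = 416 K; V₂ = 93.5 L.
ΔU = nCvΔT = 5.60×20.8×(416−632) = -25200 J.
Q = 0 for an adiabatic process, so W = −ΔU = 25200 J.
Net over both steps: W = 25200 J, Q = 44200 J, ΔU = 19100 J.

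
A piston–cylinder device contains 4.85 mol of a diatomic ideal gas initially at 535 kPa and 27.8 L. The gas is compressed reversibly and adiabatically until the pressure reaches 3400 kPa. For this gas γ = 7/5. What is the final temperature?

626 K

T₁ = P₁V₁/(nR) = 535×27.8/(4.85×8.314) = 369 K.
Adiabatic: T₂/T₁ = (P₂/P₁)^((γ−1)/γ) ⇒ T₂ = 369×(6.36)^0.286 = 626 K; V₂ = 7.42 L.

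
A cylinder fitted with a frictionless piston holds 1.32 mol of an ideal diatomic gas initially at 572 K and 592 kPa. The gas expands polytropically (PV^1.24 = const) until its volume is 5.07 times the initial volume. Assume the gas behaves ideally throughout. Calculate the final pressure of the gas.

79.1 kPa

V₁ = nRT₁/P₁ = 1.32×8.314×572/592 = 10.6 L.
Polytropic n=1.24: T₂ = T₁(V₁/V₂)^(n−1) = 572×(0.197)^0.24 = 387 K; P₂ = P₁(V₁/V₂)^n = 79.1 kPa.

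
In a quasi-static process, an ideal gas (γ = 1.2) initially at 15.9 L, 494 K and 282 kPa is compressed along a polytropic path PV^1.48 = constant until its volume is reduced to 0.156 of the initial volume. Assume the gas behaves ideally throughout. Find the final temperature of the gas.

Polytropic n=1.48: T₂ = T₁(V₁/V₂)^(n−1) = 494×(6.41)^0.48 = 1210 K; P₂ = P₁(V₁/V₂)^n = 4410 kPa.

1210 K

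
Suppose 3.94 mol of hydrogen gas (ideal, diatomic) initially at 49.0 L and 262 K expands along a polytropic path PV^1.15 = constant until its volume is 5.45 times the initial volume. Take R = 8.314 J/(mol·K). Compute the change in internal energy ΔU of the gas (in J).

-4820 J

P₁ = nRT₁/V₁ = 3.94×8.314×262/49.0 = 175 kPa.
Polytropic n=1.15: T₂ = T₁(V₁/V₂)^(n−1) = 262×(0.183)^0.15 = 203 K; P₂ = P₁(V₁/V₂)^n = 24.9 kPa.
For an ideal gas ΔU = nCvΔT with Cv = (5/2)R = 20.8 J/(mol·K).
ΔU = 3.94×20.8×(203−262) = -4820 J.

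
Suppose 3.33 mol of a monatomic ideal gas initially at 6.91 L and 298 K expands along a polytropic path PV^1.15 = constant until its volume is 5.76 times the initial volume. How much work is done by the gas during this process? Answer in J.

12700 J

P₁ = nRT₁/V₁ = 3.33×8.314×298/6.91 = 1190 kPa.
Polytropic n=1.15: T₂ = T₁(V₁/V₂)^(n−1) = 298×(0.174)^0.15 = 229 K; P₂ = P₁(V₁/V₂)^n = 159 kPa.
W = (P₁V₁−P₂V₂)/(n−1) = (1190×6.91−159×39.8)/0.15 = 12700 J.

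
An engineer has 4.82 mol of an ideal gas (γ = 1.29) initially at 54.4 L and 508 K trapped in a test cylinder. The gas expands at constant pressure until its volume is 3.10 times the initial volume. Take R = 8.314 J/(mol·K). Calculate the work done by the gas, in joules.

P₁ = nRT₁/V₁ = 4.82×8.314×508/54.4 = 374 kPa.
Isobaric: P stays 374 kPa; V/T = const ⇒ T₂ = 1570 K, V₂ = 169 L.
W = PΔV = 374×(169−54.4) kPa·L = 42800 J.

42800 J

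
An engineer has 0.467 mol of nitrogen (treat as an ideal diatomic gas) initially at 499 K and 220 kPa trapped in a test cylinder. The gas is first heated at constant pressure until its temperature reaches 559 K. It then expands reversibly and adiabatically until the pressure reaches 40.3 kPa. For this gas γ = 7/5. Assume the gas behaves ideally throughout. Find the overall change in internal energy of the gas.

V₁ = nRT₁/P₁ = 0.467×8.314×499/220 = 8.81 L.
Step 1 — Isobaric: P stays 220 kPa; V/T = const ⇒ T₂ = 559 K, V₂ = 9.87 L.
W = PΔV = 220×(9.87−8.81) kPa·L = 233 J.
ΔU = nCvΔT = 0.467×20.8×(559−499) = 582 J.
Q = ΔU + W = nCpΔT = 815 J.
State after step 1: P = 220 kPa, V = 9.87 L, T = 559 K.
Step 2 — Adiabatic: T₂/T₁ = (P₂/P₁)^((γ−1)/γ) ⇒ T₂ = 559×(0.183)^0.286 = 344 K; V₂ = 33.2 L.
ΔU = nCvΔT = 0.467×20.8×(344−559) = -2090 J.
Q = 0 for an adiabatic process, so W = −ΔU = 2090 J.
Net over both steps: W = 2320 J, Q = 815 J, ΔU = -1500 J.

-1500 J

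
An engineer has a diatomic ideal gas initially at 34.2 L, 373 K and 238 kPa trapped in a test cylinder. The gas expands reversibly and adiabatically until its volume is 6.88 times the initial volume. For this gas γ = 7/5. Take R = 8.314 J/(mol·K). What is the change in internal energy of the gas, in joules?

-10900 J

n = P₁V₁/(RT₁) = 238×34.2/(8.314×373) = 2.62 mol.
Adiabatic: TV^(γ−1) = const ⇒ T₂ = 373×(0.145)^0.400 = 172 K; PV^γ = const ⇒ P₂ = 16.0 kPa.
For an ideal gas ΔU = nCvΔT with Cv = (5/2)R = 20.8 J/(mol·K).
ΔU = 2.62×20.8×(172−373) = -10900 J.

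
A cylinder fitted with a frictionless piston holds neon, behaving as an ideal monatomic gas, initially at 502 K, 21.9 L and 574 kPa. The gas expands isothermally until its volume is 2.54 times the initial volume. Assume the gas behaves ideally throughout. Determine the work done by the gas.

n = P₁V₁/(RT₁) = 574×21.9/(8.314×502) = 3.01 mol.
Isothermal: T stays 502 K; PV = const ⇒ V₂ = 55.6 L, P₂ = 226 kPa.
W = nRT ln(V₂/V₁) = 3.01×8.314×502×ln(2.54) = 11700 J.

11700 J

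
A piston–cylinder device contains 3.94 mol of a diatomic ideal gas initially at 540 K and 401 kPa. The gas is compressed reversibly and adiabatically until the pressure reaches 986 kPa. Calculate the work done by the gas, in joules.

-13000 J

V₁ = nRT₁/P₁ = 3.94×8.314×540/401 = 44.1 L.
Adiabatic: T₂/T₁ = (P₂/P₁)^((γ−1)/γ) ⇒ T₂ = 540×(2.46)^0.286 = 698 K; V₂ = 23.2 L.
ΔU = nCvΔT = 3.94×20.8×(698−540) = 13000 J.
Q = 0 for an adiabatic process, so W = −ΔU = -13000 J.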